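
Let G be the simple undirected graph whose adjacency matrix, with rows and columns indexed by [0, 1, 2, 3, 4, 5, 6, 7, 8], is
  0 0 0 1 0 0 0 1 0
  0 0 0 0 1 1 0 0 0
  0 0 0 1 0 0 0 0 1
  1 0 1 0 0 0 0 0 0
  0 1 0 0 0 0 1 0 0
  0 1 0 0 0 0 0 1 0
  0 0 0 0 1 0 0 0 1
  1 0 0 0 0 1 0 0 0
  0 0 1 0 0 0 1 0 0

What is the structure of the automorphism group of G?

the dihedral group of order 18

G is 2-regular and connected on 9 vertices, i.e. the cycle C_9. The automorphisms of the 9-cycle are exactly the symmetries of a regular 9-gon: the dihedral group D_9, |D_9| = 18.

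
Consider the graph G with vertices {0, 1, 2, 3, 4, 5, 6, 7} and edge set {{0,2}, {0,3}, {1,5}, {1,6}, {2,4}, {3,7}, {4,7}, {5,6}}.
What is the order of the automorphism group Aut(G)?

G has two connected components, {0, 2, 3, 4, 7} and {1, 5, 6}; each is 2-regular, so G = C_5 ⊔ C_3. No automorphism exchanges components of different sizes, hence Aut(G) is the direct product D_3 × D_5, order 60.

60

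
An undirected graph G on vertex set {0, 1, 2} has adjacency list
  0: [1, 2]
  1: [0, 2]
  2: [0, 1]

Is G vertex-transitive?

Yes

All 3 vertices are pairwise adjacent: G = K_3. Any permutation of the 3 vertices preserves K_3, so Aut(K_3) = S_3 of order 3! = 6. Under this action every vertex can be carried to every other, so G is vertex-transitive.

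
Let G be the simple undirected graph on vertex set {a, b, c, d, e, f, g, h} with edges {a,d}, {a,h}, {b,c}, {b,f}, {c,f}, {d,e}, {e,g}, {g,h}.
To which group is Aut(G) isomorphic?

G has two connected components, {a, d, e, g, h} and {b, c, f}; each is 2-regular, so G = C_5 ⊔ C_3. No automorphism exchanges components of different sizes, hence Aut(G) is the direct product D_5 × D_3, order 60.

D_5 × D_3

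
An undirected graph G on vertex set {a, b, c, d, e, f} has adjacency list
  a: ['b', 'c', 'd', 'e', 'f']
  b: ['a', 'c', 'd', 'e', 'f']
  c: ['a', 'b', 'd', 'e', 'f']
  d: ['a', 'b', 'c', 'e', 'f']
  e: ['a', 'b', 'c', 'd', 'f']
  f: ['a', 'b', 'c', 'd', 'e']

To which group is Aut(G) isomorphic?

the symmetric group on 6 letters

Every vertex has degree 5, so G is the complete graph K_6. Any permutation of the 6 vertices preserves K_6, so Aut(K_6) = S_6 of order 6! = 720.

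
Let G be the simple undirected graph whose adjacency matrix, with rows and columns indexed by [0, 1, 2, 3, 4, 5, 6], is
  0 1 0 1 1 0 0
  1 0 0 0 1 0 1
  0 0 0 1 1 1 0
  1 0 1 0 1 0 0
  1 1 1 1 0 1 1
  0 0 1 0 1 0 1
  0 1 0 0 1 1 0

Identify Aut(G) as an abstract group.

D_6

Vertex 4 is the unique vertex of degree 6; the remaining 6 vertices each have degree 3 and induce a cycle, so G is the wheel on 7 vertices with hub 4. With the hub fixed, the remaining symmetry is that of the rim cycle C_6, giving the dihedral group D_6.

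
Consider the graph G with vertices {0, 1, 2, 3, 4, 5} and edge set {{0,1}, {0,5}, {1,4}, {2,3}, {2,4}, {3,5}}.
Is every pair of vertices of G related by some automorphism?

G is 2-regular and connected on 6 vertices, i.e. the cycle C_6. The automorphisms of the 6-cycle are exactly the symmetries of a regular 6-gon: the dihedral group D_6, |D_6| = 12. Under this action every vertex can be carried to every other, so G is vertex-transitive.

Yes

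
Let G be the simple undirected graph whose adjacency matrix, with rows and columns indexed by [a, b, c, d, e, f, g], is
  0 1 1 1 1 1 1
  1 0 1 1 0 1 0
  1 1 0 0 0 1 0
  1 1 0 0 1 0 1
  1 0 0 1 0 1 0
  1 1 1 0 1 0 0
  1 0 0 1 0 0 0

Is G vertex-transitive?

No

Vertex a is the only vertex of degree 6, so every automorphism fixes it; G is not vertex-transitive.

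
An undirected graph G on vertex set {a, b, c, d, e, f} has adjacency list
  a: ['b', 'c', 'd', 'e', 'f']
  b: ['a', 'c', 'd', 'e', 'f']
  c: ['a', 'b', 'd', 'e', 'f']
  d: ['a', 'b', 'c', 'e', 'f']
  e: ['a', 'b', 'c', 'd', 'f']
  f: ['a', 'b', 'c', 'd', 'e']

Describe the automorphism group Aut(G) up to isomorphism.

Every vertex has degree 5, so G is the complete graph K_6. Any permutation of the 6 vertices preserves K_6, so Aut(K_6) = S_6 of order 6! = 720.

S_6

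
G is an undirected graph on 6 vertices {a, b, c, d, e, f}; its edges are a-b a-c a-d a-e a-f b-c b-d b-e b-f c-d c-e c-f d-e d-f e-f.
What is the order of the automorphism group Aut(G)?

All 6 vertices are pairwise adjacent: G = K_6. Any permutation of the 6 vertices preserves K_6, so Aut(K_6) = S_6 of order 6! = 720.

720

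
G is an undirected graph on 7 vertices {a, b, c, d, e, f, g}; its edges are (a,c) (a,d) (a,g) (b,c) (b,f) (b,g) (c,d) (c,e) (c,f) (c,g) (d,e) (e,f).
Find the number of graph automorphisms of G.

12

Vertex c is the unique vertex of degree 6; the remaining 6 vertices each have degree 3 and induce a cycle, so G is the wheel on 7 vertices with hub c. Every automorphism fixes the hub and acts on the rim 6-cycle, so Aut(G) ≅ Aut(C_6) = D_6 of order 12.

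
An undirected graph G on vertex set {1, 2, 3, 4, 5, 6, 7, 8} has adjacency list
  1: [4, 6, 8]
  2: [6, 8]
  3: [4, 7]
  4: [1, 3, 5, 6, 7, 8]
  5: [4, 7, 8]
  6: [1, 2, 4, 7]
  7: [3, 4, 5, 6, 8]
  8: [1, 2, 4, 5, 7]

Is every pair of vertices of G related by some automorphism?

Vertex 4 is the only vertex of degree 6, so every automorphism fixes it; G is not vertex-transitive.

No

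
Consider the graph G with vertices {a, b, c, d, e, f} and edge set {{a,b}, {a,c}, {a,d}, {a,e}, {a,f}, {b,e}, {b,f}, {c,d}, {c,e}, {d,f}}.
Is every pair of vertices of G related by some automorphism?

Vertex a is the only vertex of degree 5, so every automorphism fixes it; G is not vertex-transitive.

No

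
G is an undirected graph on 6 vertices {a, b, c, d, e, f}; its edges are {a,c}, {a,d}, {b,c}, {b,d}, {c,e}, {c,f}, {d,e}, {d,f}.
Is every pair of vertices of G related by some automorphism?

Automorphisms preserve degree, but G has vertices of degree 2 and vertices of degree 4; no automorphism maps one to the other, so G is not vertex-transitive.

No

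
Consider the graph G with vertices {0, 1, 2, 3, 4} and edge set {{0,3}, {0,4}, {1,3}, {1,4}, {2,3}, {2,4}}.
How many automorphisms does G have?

The vertices split by degree into {3, 4} (degree 3) and {0, 1, 2} (degree 2); every edge runs between the two parts, so G is the complete bipartite graph K_{2,3}. Automorphisms preserve the bipartition setwise (since the parts differ in size) and act as S_3 × S_2 within it; |Aut| = 12.

12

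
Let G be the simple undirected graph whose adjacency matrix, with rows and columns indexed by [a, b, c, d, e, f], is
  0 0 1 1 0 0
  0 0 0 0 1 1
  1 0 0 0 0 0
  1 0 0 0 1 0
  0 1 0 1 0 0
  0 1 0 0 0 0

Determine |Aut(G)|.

The degree sequence is [2, 2, 1, 2, 2, 1]; the two degree-1 vertices c and f are the ends of a path, so G = P_6. The only nontrivial automorphism of a path is the end-to-end reflection, so Aut(G) ≅ Z_2.

2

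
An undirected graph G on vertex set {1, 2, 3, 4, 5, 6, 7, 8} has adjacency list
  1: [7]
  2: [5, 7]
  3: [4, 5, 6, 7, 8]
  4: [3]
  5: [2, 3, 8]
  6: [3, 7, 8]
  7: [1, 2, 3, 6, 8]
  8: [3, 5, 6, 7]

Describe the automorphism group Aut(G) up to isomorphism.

The degree sequence is [1, 2, 5, 1, 3, 3, 5, 4]. Checking the degree-preserving permutations of the vertex set shows that none except the identity preserves every edge, so Aut(G) is trivial.

1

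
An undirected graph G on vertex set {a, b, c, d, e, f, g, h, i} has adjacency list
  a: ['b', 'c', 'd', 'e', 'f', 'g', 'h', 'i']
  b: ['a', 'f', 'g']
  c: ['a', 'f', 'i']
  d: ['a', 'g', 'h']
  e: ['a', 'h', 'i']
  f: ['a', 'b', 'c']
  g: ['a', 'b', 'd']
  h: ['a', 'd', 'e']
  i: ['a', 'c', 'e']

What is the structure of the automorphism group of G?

the dihedral group of order 16

Vertex a is the unique vertex of degree 8; the remaining 8 vertices each have degree 3 and induce a cycle, so G is the wheel on 9 vertices with hub a. Every automorphism fixes the hub and acts on the rim 8-cycle, so Aut(G) ≅ Aut(C_8) = D_8 of order 16.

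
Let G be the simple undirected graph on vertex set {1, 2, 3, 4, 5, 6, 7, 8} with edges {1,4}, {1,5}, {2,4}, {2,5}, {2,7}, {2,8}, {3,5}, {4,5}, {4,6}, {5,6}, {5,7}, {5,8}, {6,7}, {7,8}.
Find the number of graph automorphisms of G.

The degree sequence is [2, 4, 1, 4, 7, 3, 4, 3]. Checking the degree-preserving permutations of the vertex set shows that none except the identity preserves every edge, so Aut(G) is trivial.

1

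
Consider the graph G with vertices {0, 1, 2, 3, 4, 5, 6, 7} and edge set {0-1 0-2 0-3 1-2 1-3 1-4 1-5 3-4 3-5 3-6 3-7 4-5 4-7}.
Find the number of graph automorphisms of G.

1

Degrees alone do not determine every vertex (e.g. 0 and 5 both have degree 3), but their neighbour-degree multisets differ: N(0) has degrees [2, 5, 6] while N(5) has degrees [4, 5, 6]. Repeating this refinement separates all vertices, so the only automorphism is the identity.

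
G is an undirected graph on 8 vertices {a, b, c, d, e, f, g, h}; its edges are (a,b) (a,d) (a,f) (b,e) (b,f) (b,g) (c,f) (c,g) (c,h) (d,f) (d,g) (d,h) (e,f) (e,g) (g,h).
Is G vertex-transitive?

No

Automorphisms preserve degree, but G has vertices of degree 3 and vertices of degree 5; no automorphism maps one to the other, so G is not vertex-transitive.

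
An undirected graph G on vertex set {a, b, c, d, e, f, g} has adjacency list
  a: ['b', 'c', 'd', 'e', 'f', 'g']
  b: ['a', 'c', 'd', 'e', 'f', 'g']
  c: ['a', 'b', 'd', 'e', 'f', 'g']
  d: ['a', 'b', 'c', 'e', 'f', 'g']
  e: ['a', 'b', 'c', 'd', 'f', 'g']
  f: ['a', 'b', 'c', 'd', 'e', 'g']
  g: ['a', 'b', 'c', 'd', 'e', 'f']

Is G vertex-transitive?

All 7 vertices are pairwise adjacent: G = K_7. Any permutation of the 7 vertices preserves K_7, so Aut(K_7) = S_7 of order 7! = 5040. Under this action every vertex can be carried to every other, so G is vertex-transitive.

Yes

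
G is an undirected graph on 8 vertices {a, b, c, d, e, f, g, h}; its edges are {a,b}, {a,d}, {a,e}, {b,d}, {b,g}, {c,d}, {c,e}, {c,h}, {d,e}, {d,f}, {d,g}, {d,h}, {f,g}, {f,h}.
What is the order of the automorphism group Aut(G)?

Vertex d is the unique vertex of degree 7; the remaining 7 vertices each have degree 3 and induce a cycle, so G is the wheel on 8 vertices with hub d. Every automorphism fixes the hub and acts on the rim 7-cycle, so Aut(G) ≅ Aut(C_7) = D_7 of order 14.

14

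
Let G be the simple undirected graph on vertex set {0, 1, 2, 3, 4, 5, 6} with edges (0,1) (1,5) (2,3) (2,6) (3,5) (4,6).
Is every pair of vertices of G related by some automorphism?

Automorphisms preserve degree, but G has vertices of degree 1 and vertices of degree 2; no automorphism maps one to the other, so G is not vertex-transitive.

No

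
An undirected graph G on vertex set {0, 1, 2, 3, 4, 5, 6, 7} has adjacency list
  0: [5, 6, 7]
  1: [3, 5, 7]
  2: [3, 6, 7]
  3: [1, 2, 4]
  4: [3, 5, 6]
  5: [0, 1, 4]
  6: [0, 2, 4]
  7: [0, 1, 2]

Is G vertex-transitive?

G is 3-regular and bipartite on 2^3 = 8 vertices with girth 4; it is the hypercube graph Q_3. Aut(Q_3) consists of the signed permutations of the 3 coordinate axes: 3! permutations times 2^3 sign flips, so |Aut| = 2^3·3! = 48. Under this action every vertex can be carried to every other, so G is vertex-transitive.

Yes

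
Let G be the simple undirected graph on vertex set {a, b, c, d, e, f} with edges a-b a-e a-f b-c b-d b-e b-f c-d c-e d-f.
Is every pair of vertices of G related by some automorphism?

No

Vertex b is the only vertex of degree 5, so every automorphism fixes it; G is not vertex-transitive.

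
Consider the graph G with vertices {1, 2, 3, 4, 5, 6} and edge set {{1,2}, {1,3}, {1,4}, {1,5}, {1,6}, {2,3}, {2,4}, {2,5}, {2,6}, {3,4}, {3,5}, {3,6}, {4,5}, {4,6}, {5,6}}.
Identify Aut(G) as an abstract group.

the symmetric group on 6 letters

Every vertex has degree 5, so G is the complete graph K_6. Any permutation of the 6 vertices preserves K_6, so Aut(K_6) = S_6 of order 6! = 720.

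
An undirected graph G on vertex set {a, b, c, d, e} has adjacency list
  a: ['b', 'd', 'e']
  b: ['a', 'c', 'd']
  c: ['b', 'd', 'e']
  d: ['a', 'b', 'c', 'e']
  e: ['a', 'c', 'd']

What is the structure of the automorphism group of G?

D_4

Vertex d is the unique vertex of degree 4; the remaining 4 vertices each have degree 3 and induce a cycle, so G is the wheel on 5 vertices with hub d. Every automorphism fixes the hub and acts on the rim 4-cycle, so Aut(G) ≅ Aut(C_4) = D_4 of order 8.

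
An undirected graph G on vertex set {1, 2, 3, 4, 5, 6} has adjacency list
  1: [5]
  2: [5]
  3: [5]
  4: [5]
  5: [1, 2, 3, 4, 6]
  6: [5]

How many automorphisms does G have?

120

Vertex 5 has degree 5 and every other vertex has degree 1, so G is the star K_{1,5} with centre 5. The 5 leaves are pairwise interchangeable while the centre is fixed, giving Aut(G) = S_5.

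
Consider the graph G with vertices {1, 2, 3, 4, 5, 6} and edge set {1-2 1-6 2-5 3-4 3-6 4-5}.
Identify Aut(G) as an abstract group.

G is 2-regular and connected on 6 vertices, i.e. the cycle C_6. The automorphisms of the 6-cycle are exactly the symmetries of a regular 6-gon: the dihedral group D_6, |D_6| = 12.

the dihedral group of order 12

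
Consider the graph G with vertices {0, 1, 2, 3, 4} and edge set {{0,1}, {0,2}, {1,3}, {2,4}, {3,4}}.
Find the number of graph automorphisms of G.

10

G is 2-regular and connected on 5 vertices, i.e. the cycle C_5. C_5 has 5 rotations and 5 reflections, so Aut(C_5) ≅ D_5 of order 10.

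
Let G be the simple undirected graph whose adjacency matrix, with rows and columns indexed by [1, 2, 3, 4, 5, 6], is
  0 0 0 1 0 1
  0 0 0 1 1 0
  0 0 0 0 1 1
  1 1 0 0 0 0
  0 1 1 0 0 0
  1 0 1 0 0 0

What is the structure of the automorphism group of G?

D_6

Every vertex has degree 2 and the graph is connected, so G is the 6-cycle C_6. C_6 has 6 rotations and 6 reflections, so Aut(C_6) ≅ D_6 of order 12.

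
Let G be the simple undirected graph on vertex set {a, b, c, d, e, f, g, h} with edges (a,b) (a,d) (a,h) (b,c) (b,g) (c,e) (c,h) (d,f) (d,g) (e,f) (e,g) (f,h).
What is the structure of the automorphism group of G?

G is 3-regular and bipartite on 2^3 = 8 vertices with girth 4; it is the hypercube graph Q_3. The symmetry group of the 3-cube is the hyperoctahedral group B_3 = Z_2 ≀ S_3, of order 2^3·3! = 48.

Z_2^3 ⋊ S_3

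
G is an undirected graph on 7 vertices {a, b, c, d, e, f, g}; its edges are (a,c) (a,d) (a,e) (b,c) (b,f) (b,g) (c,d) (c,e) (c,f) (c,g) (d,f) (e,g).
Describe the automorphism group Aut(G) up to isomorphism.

Vertex c is the unique vertex of degree 6; the remaining 6 vertices each have degree 3 and induce a cycle, so G is the wheel on 7 vertices with hub c. Every automorphism fixes the hub and acts on the rim 6-cycle, so Aut(G) ≅ Aut(C_6) = D_6 of order 12.

D_6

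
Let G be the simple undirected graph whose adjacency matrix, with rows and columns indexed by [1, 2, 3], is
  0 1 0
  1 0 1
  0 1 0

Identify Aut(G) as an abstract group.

The degree sequence is [1, 2, 1]; the two degree-1 vertices 1 and 3 are the ends of a path, so G = P_3. The only nontrivial automorphism of a path is the end-to-end reflection, so Aut(G) ≅ Z_2.

Z_2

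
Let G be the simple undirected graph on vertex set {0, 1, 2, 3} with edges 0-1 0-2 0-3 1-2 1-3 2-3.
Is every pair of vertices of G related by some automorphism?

All 4 vertices are pairwise adjacent: G = K_4. Any permutation of the 4 vertices preserves K_4, so Aut(K_4) = S_4 of order 4! = 24. This group acts transitively on the 4 vertices.

Yes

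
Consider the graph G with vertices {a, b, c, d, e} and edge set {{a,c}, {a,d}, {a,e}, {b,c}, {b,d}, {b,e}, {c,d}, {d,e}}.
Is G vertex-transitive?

No

Vertex d is the only vertex of degree 4, so every automorphism fixes it; G is not vertex-transitive.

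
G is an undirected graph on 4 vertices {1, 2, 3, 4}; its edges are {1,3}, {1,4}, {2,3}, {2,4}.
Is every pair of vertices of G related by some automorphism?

Yes

G is 2-regular and bipartite on 2^2 = 4 vertices with girth 4; it is the hypercube graph Q_2. The symmetry group of the 2-cube is the hyperoctahedral group B_2 = Z_2 ≀ S_2, of order 2^2·2! = 8. Under this action every vertex can be carried to every other, so G is vertex-transitive.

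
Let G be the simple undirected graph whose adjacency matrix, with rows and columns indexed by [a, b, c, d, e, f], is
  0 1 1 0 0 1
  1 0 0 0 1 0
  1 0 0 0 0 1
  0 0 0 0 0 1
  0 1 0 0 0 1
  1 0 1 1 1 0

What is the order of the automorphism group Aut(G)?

Degrees alone do not determine every vertex (e.g. b and c both have degree 2), but their neighbour-degree multisets differ: N(b) has degrees [2, 3] while N(c) has degrees [3, 4]. Repeating this refinement separates all vertices, so the only automorphism is the identity.

1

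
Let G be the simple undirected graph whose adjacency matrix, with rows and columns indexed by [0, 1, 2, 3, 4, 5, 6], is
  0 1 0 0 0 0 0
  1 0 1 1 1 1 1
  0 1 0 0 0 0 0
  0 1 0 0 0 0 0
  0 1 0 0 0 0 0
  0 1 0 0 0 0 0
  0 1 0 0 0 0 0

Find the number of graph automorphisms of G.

720

Vertex 1 has degree 6 and every other vertex has degree 1, so G is the star K_{1,6} with centre 1. The 6 leaves are pairwise interchangeable while the centre is fixed, giving Aut(G) = S_6.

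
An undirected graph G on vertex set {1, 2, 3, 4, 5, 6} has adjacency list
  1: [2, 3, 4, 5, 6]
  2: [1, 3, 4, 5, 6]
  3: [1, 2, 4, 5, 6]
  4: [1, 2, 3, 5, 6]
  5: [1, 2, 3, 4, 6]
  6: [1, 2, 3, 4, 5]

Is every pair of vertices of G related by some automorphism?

Yes

Every vertex has degree 5, so G is the complete graph K_6. Any permutation of the 6 vertices preserves K_6, so Aut(K_6) = S_6 of order 6! = 720. This group acts transitively on the 6 vertices.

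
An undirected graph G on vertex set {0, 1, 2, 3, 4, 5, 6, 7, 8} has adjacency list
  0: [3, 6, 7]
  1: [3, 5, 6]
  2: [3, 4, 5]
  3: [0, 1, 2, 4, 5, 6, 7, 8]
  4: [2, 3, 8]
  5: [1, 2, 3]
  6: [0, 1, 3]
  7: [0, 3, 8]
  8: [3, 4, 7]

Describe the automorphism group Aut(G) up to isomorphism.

Vertex 3 is the unique vertex of degree 8; the remaining 8 vertices each have degree 3 and induce a cycle, so G is the wheel on 9 vertices with hub 3. Every automorphism fixes the hub and acts on the rim 8-cycle, so Aut(G) ≅ Aut(C_8) = D_8 of order 16.

the dihedral group of order 16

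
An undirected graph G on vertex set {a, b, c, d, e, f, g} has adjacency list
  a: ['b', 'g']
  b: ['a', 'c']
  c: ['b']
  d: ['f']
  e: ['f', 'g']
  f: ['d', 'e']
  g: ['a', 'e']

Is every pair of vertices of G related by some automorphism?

Automorphisms preserve degree, but G has vertices of degree 1 and vertices of degree 2; no automorphism maps one to the other, so G is not vertex-transitive.

No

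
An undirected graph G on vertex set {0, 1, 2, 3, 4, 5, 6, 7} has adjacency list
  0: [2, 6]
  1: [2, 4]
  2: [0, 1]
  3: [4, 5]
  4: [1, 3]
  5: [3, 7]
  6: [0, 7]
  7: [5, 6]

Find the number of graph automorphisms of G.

Every vertex has degree 2 and the graph is connected, so G is the 8-cycle C_8. The automorphisms of the 8-cycle are exactly the symmetries of a regular 8-gon: the dihedral group D_8, |D_8| = 16.

16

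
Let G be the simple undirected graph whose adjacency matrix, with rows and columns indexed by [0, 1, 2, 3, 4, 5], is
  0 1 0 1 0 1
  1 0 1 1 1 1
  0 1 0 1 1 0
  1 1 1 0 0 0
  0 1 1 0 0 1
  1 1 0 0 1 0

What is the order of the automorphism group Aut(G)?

Vertex 1 is the unique vertex of degree 5; the remaining 5 vertices each have degree 3 and induce a cycle, so G is the wheel on 6 vertices with hub 1. Every automorphism fixes the hub and acts on the rim 5-cycle, so Aut(G) ≅ Aut(C_5) = D_5 of order 10.

10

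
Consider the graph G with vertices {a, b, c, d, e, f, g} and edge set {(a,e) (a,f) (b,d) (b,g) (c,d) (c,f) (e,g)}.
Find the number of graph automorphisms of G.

14

Every vertex has degree 2 and the graph is connected, so G is the 7-cycle C_7. C_7 has 7 rotations and 7 reflections, so Aut(C_7) ≅ D_7 of order 14.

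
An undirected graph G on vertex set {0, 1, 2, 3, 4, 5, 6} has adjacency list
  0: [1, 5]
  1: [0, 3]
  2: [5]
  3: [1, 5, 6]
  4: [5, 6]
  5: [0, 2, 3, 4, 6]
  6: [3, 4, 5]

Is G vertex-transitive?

No

Vertex 2 is the only vertex of degree 1, so every automorphism fixes it; G is not vertex-transitive.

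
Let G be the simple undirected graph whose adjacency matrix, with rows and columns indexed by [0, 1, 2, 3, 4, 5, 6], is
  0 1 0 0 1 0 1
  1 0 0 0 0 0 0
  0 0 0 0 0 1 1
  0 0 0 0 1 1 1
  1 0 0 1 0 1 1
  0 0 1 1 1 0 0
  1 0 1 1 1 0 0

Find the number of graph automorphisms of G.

1

Degrees alone do not determine every vertex (e.g. 0 and 3 both have degree 3), but their neighbour-degree multisets differ: N(0) has degrees [1, 4, 4] while N(3) has degrees [3, 4, 4]. Repeating this refinement separates all vertices, so the only automorphism is the identity.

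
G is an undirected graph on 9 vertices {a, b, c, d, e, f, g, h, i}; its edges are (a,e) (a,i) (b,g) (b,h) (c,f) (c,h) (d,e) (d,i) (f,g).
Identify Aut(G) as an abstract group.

D_4 × D_5

G has two connected components, {b, c, f, g, h} and {a, d, e, i}; each is 2-regular, so G = C_5 ⊔ C_4. The components are non-isomorphic (different sizes), so Aut(G) = Aut(C_4) × Aut(C_5) = D_4 × D_5 of order 8·10 = 80.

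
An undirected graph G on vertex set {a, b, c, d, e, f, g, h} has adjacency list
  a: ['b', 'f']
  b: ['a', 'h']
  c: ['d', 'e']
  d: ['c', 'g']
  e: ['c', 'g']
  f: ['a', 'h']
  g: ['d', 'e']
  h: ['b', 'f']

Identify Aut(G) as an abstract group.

D_4 ≀ Z_2

G has two connected components, {c, d, e, g} and {a, b, f, h}; each is 2-regular, so G = C_4 ⊔ C_4. With two isomorphic components, Aut(G) = Aut(C_4) ≀ S_2 = (D_4 × D_4) ⋊ Z_2: permute each cycle by D_4, then optionally swap the two cycles. Order 2·(2·4)² = 128.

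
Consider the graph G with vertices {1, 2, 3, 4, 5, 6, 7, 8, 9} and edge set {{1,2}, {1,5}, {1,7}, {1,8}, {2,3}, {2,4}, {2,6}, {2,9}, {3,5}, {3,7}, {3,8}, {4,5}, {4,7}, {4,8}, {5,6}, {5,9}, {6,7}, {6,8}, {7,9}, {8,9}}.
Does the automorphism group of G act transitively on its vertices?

Automorphisms preserve degree, but G has vertices of degree 4 and vertices of degree 5; no automorphism maps one to the other, so G is not vertex-transitive.

No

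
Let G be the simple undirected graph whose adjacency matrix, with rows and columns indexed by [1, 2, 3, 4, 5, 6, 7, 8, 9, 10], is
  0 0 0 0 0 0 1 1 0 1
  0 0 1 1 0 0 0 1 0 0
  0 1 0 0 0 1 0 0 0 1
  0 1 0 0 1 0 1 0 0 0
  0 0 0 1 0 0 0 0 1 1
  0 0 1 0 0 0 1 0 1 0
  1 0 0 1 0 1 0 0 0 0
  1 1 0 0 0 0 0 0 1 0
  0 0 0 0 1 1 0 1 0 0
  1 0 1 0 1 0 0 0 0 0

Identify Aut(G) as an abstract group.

the symmetric group S_5

G is 3-regular on 10 vertices with no triangles and no 4-cycles (girth 5): this is the Petersen graph. Viewing the Petersen graph as the Kneser graph K(5,2) — vertices are 2-subsets of {1,…,5}, edges join disjoint pairs — its automorphisms are exactly the permutations of the 5-element set, so Aut ≅ S_5 of order 120.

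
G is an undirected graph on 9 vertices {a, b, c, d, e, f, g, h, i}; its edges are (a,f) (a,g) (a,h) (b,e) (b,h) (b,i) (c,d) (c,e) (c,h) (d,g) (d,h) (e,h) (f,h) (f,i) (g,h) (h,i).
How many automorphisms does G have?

Vertex h is the unique vertex of degree 8; the remaining 8 vertices each have degree 3 and induce a cycle, so G is the wheel on 9 vertices with hub h. With the hub fixed, the remaining symmetry is that of the rim cycle C_8, giving the dihedral group D_8.

16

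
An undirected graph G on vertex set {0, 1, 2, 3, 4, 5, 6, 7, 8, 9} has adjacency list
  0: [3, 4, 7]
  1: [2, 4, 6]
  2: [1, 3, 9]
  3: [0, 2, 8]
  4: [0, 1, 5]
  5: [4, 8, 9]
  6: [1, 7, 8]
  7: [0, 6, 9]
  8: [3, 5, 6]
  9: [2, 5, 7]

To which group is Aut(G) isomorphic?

G is 3-regular on 10 vertices with no triangles and no 4-cycles (girth 5): this is the Petersen graph. Viewing the Petersen graph as the Kneser graph K(5,2) — vertices are 2-subsets of {1,…,5}, edges join disjoint pairs — its automorphisms are exactly the permutations of the 5-element set, so Aut ≅ S_5 of order 120.

the symmetric group S_5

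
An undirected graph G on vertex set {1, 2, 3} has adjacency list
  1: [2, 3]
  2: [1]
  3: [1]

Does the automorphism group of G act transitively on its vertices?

Vertex 1 is the only vertex of degree 2, so every automorphism fixes it; G is not vertex-transitive.

No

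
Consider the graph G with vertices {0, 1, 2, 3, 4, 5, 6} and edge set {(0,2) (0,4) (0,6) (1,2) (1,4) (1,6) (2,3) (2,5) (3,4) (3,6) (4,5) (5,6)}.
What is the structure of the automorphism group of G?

The vertices split by degree into {2, 4, 6} (degree 4) and {0, 1, 3, 5} (degree 3); every edge runs between the two parts, so G is the complete bipartite graph K_{3,4}. The parts have unequal sizes, so no automorphism swaps them; each part is permuted independently, giving S_4 × S_3 of order 4!·3! = 144.

S_4 × S_3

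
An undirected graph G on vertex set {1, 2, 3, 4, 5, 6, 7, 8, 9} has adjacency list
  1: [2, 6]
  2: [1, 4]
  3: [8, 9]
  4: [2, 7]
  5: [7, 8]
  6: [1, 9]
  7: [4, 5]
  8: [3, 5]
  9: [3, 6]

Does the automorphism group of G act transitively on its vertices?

Yes

Every vertex has degree 2 and the graph is connected, so G is the 9-cycle C_9. C_9 has 9 rotations and 9 reflections, so Aut(C_9) ≅ D_9 of order 18. Under this action every vertex can be carried to every other, so G is vertex-transitive.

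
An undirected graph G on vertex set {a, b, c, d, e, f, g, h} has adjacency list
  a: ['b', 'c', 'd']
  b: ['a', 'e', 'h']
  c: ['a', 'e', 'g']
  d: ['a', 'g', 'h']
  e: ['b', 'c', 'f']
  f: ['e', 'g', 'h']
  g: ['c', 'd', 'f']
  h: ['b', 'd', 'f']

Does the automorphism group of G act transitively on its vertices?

Yes

G is 3-regular and bipartite on 2^3 = 8 vertices with girth 4; it is the hypercube graph Q_3. Aut(Q_3) consists of the signed permutations of the 3 coordinate axes: 3! permutations times 2^3 sign flips, so |Aut| = 2^3·3! = 48. This group acts transitively on the 8 vertices.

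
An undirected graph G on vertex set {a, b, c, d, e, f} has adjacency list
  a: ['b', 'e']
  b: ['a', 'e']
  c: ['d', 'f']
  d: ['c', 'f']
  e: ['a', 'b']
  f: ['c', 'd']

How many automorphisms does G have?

72

G has two connected components, {a, b, e} and {c, d, f}; each is 2-regular, so G = C_3 ⊔ C_3. Aut of a disjoint union of two copies of C_3 is the wreath product D_3 ≀ Z_2, of order 2·6² = 72.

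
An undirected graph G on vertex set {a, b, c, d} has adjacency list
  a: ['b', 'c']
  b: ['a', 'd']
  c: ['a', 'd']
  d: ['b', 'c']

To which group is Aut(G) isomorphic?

G is 2-regular and bipartite on 2^2 = 4 vertices with girth 4; it is the hypercube graph Q_2. The symmetry group of the 2-cube is the hyperoctahedral group B_2 = Z_2 ≀ S_2, of order 2^2·2! = 8.

the hyperoctahedral group B_2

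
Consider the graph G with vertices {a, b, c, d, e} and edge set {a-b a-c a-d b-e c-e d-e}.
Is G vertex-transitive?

No

Automorphisms preserve degree, but G has vertices of degree 2 and vertices of degree 3; no automorphism maps one to the other, so G is not vertex-transitive.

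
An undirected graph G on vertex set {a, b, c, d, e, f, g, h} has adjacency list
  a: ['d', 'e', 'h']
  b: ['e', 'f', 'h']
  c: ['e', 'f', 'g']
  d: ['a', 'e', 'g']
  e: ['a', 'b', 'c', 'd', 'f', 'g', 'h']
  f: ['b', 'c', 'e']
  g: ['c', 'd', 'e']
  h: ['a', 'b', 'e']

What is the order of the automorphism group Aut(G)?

14

Vertex e is the unique vertex of degree 7; the remaining 7 vertices each have degree 3 and induce a cycle, so G is the wheel on 8 vertices with hub e. Every automorphism fixes the hub and acts on the rim 7-cycle, so Aut(G) ≅ Aut(C_7) = D_7 of order 14.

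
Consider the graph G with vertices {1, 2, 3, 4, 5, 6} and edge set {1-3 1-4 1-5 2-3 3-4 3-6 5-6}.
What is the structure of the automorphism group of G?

Degrees alone do not determine every vertex (e.g. 4 and 5 both have degree 2), but their neighbour-degree multisets differ: N(4) has degrees [3, 4] while N(5) has degrees [2, 3]. Repeating this refinement separates all vertices, so the only automorphism is the identity.

{e}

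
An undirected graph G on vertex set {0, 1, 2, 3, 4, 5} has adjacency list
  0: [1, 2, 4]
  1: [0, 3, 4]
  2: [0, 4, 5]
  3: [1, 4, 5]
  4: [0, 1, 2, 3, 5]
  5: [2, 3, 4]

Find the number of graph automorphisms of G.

Vertex 4 is the unique vertex of degree 5; the remaining 5 vertices each have degree 3 and induce a cycle, so G is the wheel on 6 vertices with hub 4. With the hub fixed, the remaining symmetry is that of the rim cycle C_5, giving the dihedral group D_5.

10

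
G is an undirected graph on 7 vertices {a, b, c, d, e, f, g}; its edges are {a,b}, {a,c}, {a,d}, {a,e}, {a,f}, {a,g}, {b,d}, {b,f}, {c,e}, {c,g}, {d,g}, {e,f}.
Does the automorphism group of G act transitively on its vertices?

No

Vertex a is the only vertex of degree 6, so every automorphism fixes it; G is not vertex-transitive.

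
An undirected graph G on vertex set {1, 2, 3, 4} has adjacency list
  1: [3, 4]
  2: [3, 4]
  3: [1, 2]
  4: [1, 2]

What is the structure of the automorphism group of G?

G is 2-regular and connected on 4 vertices, i.e. the cycle C_4. The automorphisms of the 4-cycle are exactly the symmetries of a regular 4-gon: the dihedral group D_4, |D_4| = 8.

D_4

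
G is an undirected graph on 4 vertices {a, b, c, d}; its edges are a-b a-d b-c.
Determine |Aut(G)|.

The degree sequence is [2, 2, 1, 1]; the two degree-1 vertices c and d are the ends of a path, so G = P_4. A path has exactly one nontrivial symmetry — reversal — giving Aut(G) of order 2.

2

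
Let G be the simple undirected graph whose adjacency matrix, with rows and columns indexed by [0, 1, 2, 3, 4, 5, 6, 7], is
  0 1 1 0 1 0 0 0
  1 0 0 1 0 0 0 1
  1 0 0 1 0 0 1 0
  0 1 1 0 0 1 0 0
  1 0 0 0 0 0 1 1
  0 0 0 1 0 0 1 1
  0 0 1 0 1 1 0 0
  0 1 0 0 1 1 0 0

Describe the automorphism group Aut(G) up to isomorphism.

G is 3-regular and bipartite on 2^3 = 8 vertices with girth 4; it is the hypercube graph Q_3. The symmetry group of the 3-cube is the hyperoctahedral group B_3 = Z_2 ≀ S_3, of order 2^3·3! = 48.

the hyperoctahedral group B_3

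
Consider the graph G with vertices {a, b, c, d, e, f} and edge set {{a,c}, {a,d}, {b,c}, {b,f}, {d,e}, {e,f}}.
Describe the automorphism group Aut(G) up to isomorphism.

Every vertex has degree 2 and the graph is connected, so G is the 6-cycle C_6. The automorphisms of the 6-cycle are exactly the symmetries of a regular 6-gon: the dihedral group D_6, |D_6| = 12.

D_6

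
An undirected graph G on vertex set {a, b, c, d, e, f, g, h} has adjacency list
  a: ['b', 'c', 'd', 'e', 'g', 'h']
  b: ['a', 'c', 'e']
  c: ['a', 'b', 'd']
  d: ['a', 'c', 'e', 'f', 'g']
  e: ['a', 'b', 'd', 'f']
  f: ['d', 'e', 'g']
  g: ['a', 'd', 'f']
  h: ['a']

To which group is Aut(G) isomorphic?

{e}

The degree sequence is [6, 3, 3, 5, 4, 3, 3, 1]. Checking the degree-preserving permutations of the vertex set shows that none except the identity preserves every edge, so Aut(G) is trivial.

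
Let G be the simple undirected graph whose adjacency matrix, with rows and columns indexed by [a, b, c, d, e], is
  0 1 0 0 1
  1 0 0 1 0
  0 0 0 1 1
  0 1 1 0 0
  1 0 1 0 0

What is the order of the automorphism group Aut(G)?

Every vertex has degree 2 and the graph is connected, so G is the 5-cycle C_5. C_5 has 5 rotations and 5 reflections, so Aut(C_5) ≅ D_5 of order 10.

10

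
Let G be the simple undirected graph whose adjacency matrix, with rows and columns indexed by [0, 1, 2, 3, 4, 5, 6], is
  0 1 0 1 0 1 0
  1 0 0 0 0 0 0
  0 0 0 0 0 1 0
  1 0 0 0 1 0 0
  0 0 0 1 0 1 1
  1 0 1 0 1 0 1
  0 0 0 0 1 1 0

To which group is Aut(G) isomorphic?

1

Degrees alone do not determine every vertex (e.g. 0 and 4 both have degree 3), but their neighbour-degree multisets differ: N(0) has degrees [1, 2, 4] while N(4) has degrees [2, 2, 4]. Repeating this refinement separates all vertices, so the only automorphism is the identity.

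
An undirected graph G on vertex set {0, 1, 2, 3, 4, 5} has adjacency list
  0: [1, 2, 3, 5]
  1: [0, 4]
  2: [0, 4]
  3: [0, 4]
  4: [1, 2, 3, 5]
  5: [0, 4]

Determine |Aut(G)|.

48

The vertices split by degree into {0, 4} (degree 4) and {1, 2, 3, 5} (degree 2); every edge runs between the two parts, so G is the complete bipartite graph K_{2,4}. Automorphisms preserve the bipartition setwise (since the parts differ in size) and act as S_4 × S_2 within it; |Aut| = 48.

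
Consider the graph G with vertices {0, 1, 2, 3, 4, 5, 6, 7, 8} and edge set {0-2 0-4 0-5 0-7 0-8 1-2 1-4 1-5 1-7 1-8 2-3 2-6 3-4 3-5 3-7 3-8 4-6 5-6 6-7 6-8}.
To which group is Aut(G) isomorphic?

S_5 × S_4

The vertices split by degree into {0, 1, 3, 6} (degree 5) and {2, 4, 5, 7, 8} (degree 4); every edge runs between the two parts, so G is the complete bipartite graph K_{4,5}. The parts have unequal sizes, so no automorphism swaps them; each part is permuted independently, giving S_5 × S_4 of order 5!·4! = 2880.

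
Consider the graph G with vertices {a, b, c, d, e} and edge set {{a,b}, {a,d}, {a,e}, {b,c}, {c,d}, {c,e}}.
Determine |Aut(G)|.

12

The vertices split by degree into {a, c} (degree 3) and {b, d, e} (degree 2); every edge runs between the two parts, so G is the complete bipartite graph K_{2,3}. Automorphisms preserve the bipartition setwise (since the parts differ in size) and act as S_2 × S_3 within it; |Aut| = 12.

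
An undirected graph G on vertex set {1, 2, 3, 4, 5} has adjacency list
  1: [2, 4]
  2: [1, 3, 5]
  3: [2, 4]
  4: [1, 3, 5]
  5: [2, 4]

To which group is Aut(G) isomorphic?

S_2 × S_3

The vertices split by degree into {2, 4} (degree 3) and {1, 3, 5} (degree 2); every edge runs between the two parts, so G is the complete bipartite graph K_{2,3}. Automorphisms preserve the bipartition setwise (since the parts differ in size) and act as S_2 × S_3 within it; |Aut| = 12.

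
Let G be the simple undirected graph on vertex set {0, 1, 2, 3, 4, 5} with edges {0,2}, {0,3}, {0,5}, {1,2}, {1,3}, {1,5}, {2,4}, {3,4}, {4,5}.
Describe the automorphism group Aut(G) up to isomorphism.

G is 3-regular and bipartite with parts {0, 1, 4} and {2, 3, 5} (each part is independent and every cross-pair is an edge), so G = K_{3,3}. Aut(K_{3,3}) is the wreath product S_3 ≀ Z_2: permute within each part, then optionally swap the parts; |Aut| = 2·(3!)² = 72.

(S_3 × S_3) ⋊ Z_2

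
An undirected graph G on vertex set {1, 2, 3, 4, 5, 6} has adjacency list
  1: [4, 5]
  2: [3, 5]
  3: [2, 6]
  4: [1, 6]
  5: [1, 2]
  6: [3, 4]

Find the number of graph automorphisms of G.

12

G is 2-regular and connected on 6 vertices, i.e. the cycle C_6. C_6 has 6 rotations and 6 reflections, so Aut(C_6) ≅ D_6 of order 12.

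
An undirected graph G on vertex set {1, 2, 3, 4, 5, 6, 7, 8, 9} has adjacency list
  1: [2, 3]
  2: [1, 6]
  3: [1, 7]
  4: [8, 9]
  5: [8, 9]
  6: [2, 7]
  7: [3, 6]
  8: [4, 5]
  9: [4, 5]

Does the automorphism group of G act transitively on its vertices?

G has two connected components, {1, 2, 3, 6, 7} and {4, 5, 8, 9}; each is 2-regular, so G = C_5 ⊔ C_4. The orbit of 1 under Aut(G) is {1, 2, 3, 6, 7}, which does not contain 4, so G is not vertex-transitive.

No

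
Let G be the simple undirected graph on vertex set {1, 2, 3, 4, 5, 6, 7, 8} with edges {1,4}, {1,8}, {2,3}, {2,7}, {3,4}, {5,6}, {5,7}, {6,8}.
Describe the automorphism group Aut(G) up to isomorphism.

the dihedral group of order 16

Every vertex has degree 2 and the graph is connected, so G is the 8-cycle C_8. C_8 has 8 rotations and 8 reflections, so Aut(C_8) ≅ D_8 of order 16.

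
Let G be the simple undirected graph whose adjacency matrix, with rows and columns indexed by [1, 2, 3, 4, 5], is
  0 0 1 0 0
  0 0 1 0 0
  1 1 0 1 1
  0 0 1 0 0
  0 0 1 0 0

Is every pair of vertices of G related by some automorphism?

No

Vertex 3 is the only vertex of degree 4, so every automorphism fixes it; G is not vertex-transitive.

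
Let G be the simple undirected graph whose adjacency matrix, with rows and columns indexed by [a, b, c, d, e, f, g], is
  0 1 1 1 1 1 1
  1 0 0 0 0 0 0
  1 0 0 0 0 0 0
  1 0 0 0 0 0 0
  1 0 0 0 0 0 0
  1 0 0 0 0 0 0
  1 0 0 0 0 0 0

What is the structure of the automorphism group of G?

Vertex a has degree 6 and every other vertex has degree 1, so G is the star K_{1,6} with centre a. Any automorphism fixes the centre and permutes the 6 leaves freely, so Aut(G) ≅ S_6 of order 6! = 720.

the symmetric group on 6 letters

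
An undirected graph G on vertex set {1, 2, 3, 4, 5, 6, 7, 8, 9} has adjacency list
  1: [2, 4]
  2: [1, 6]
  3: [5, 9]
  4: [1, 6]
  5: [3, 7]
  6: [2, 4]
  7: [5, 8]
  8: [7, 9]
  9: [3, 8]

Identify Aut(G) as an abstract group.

G has two connected components, {3, 5, 7, 8, 9} and {1, 2, 4, 6}; each is 2-regular, so G = C_5 ⊔ C_4. No automorphism exchanges components of different sizes, hence Aut(G) is the direct product D_5 × D_4, order 80.

D_5 × D_4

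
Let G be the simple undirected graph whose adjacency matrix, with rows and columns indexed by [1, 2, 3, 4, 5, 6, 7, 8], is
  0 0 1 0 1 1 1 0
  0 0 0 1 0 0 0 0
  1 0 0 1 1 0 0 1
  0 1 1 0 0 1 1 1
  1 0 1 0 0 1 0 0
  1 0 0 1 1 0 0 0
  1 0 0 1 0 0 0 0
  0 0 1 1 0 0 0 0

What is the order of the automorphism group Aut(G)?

The degree sequence is [4, 1, 4, 5, 3, 3, 2, 2]. Checking the degree-preserving permutations of the vertex set shows that none except the identity preserves every edge, so Aut(G) is trivial.

1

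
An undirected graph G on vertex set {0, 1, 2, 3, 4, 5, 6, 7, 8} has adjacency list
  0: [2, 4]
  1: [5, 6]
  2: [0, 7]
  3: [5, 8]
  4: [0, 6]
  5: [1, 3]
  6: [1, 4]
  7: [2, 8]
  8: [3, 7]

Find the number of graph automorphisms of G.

G is 2-regular and connected on 9 vertices, i.e. the cycle C_9. The automorphisms of the 9-cycle are exactly the symmetries of a regular 9-gon: the dihedral group D_9, |D_9| = 18.

18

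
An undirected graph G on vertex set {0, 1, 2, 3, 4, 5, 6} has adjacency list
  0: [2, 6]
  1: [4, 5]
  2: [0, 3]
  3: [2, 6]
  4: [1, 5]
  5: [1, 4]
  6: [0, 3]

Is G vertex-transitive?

No

G has two connected components, {0, 2, 3, 6} and {1, 4, 5}; each is 2-regular, so G = C_4 ⊔ C_3. The orbit of 0 under Aut(G) is {0, 2, 3, 6}, which does not contain 1, so G is not vertex-transitive.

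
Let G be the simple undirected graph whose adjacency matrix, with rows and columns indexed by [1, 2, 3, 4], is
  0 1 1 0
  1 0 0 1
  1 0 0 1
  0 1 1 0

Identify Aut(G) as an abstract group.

the dihedral group of order 8

G is 2-regular and connected on 4 vertices, i.e. the cycle C_4. C_4 has 4 rotations and 4 reflections, so Aut(C_4) ≅ D_4 of order 8.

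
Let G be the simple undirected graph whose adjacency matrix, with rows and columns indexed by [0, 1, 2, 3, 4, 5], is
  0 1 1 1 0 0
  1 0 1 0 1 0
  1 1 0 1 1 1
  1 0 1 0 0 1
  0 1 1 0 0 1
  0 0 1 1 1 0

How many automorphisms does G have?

Vertex 2 is the unique vertex of degree 5; the remaining 5 vertices each have degree 3 and induce a cycle, so G is the wheel on 6 vertices with hub 2. With the hub fixed, the remaining symmetry is that of the rim cycle C_5, giving the dihedral group D_5.

10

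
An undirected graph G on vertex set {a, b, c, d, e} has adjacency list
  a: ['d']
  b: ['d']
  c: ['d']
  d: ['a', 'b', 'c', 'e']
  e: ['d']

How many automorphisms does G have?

24

Vertex d has degree 4 and every other vertex has degree 1, so G is the star K_{1,4} with centre d. The 4 leaves are pairwise interchangeable while the centre is fixed, giving Aut(G) = S_4.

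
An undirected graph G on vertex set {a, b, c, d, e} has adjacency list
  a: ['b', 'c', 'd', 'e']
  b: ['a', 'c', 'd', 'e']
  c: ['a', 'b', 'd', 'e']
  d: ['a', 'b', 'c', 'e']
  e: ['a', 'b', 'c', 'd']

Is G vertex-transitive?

Every vertex has degree 4, so G is the complete graph K_5. Any permutation of the 5 vertices preserves K_5, so Aut(K_5) = S_5 of order 5! = 120. This group acts transitively on the 5 vertices.

Yes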